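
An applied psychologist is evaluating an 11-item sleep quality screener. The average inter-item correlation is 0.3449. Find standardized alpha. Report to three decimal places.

Standardized α = k·r̄ / (1 + (k−1)·r̄) = 11 × 0.3449 / (1 + 10 × 0.3449)
  = 3.7939 / 4.4490 = 0.853

α = 0.853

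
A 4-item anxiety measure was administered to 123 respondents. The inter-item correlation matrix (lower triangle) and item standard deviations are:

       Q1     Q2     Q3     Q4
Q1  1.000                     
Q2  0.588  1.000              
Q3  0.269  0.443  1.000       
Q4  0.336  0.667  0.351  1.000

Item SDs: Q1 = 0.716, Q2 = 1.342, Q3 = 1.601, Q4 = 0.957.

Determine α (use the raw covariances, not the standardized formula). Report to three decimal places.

Σσ²ᵢ = 0.716² + 1.342² + 1.601² + 0.957² = 5.7927
Covariances σ_ij = r_ij · s_i · s_j:
  σ(Q1,Q2) = 0.588 × 0.716 × 1.342 = 0.5650
  σ(Q1,Q3) = 0.269 × 0.716 × 1.601 = 0.3084
  σ(Q1,Q4) = 0.336 × 0.716 × 0.957 = 0.2302
  σ(Q2,Q3) = 0.443 × 1.342 × 1.601 = 0.9518
  σ(Q2,Q4) = 0.667 × 1.342 × 0.957 = 0.8566
  σ(Q3,Q4) = 0.351 × 1.601 × 0.957 = 0.5378
σ²_T = Σσ²ᵢ + 2·Σσ_ij = 5.7927 + 2 × 3.4498 = 12.6923
α = (4/3)·(1 − 5.7927/12.6923) = 0.725

α = 0.725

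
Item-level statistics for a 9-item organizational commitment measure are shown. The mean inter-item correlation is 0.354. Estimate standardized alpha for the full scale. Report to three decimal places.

standardized alpha = 0.831

Standardized α = k·r̄ / (1 + (k−1)·r̄) = 9 × 0.354 / (1 + 8 × 0.354)
  = 3.1860 / 3.8320 = 0.831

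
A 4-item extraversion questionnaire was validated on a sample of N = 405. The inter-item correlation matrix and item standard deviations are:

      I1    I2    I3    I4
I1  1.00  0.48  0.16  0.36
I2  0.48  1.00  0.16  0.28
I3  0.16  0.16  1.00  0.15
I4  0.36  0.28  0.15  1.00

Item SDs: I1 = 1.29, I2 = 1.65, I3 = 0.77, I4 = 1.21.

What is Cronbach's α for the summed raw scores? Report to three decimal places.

Σσ²ᵢ = 1.29² + 1.65² + 0.77² + 1.21² = 6.4436
Covariances σ_ij = r_ij · s_i · s_j:
  σ(I1,I2) = 0.48 × 1.29 × 1.65 = 1.0217
  σ(I1,I3) = 0.16 × 1.29 × 0.77 = 0.1589
  σ(I1,I4) = 0.36 × 1.29 × 1.21 = 0.5619
  σ(I2,I3) = 0.16 × 1.65 × 0.77 = 0.2033
  σ(I2,I4) = 0.28 × 1.65 × 1.21 = 0.5590
  σ(I3,I4) = 0.15 × 0.77 × 1.21 = 0.1398
σ²_T = Σσ²ᵢ + 2·Σσ_ij = 6.4436 + 2 × 2.6446 = 11.7328
α = (4/3)·(1 − 6.4436/11.7328) = 0.601

α = 0.601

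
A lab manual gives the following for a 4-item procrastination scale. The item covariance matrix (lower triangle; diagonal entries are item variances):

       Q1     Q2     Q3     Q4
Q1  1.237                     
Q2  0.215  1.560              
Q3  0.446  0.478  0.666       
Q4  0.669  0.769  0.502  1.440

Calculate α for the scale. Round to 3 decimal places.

α = 0.742

Σσᵢ² = 1.237 + 1.560 + 0.666 + 1.440 = 4.903
Σ_{i<j} σ_ij = 3.079
σ²_total = 4.903 + 2 × 3.079 = 11.061
α = (k/(k−1))·(1 − Σσᵢ²/σ²_total) = (4/3)·(1 − 4.903/11.061) = 0.742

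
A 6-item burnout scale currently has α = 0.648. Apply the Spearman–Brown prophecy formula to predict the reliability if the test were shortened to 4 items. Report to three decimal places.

predicted reliability = 0.551

Length factor m = 4/6 = 0.6667
α' = m·α / (1 − (1−m)·α)
   = 4/6 × 0.648 / (1 − (1 − 4/6) × 0.648)
   = 0.4320 / 0.7840 = 0.551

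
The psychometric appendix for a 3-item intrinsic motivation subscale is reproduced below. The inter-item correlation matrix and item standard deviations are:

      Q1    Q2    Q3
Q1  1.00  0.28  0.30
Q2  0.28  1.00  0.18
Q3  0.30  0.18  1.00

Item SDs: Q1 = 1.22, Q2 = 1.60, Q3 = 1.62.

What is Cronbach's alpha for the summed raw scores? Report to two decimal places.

Σσ²ᵢ = 1.22² + 1.60² + 1.62² = 6.6728
Covariances σ_ij = r_ij · s_i · s_j:
  σ(Q1,Q2) = 0.28 × 1.22 × 1.60 = 0.5466
  σ(Q1,Q3) = 0.30 × 1.22 × 1.62 = 0.5929
  σ(Q2,Q3) = 0.18 × 1.60 × 1.62 = 0.4666
σ²_T = Σσ²ᵢ + 2·Σσ_ij = 6.6728 + 2 × 1.6061 = 9.8850
α = (3/2)·(1 − 6.6728/9.8850) = 0.49

α = 0.49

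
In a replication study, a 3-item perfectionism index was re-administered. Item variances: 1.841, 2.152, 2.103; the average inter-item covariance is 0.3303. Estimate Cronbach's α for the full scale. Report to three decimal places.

sum of item variances = 1.841 + 2.152 + 2.103 = 6.096
Sum of the 3 distinct covariances = 3 × 0.3303 = 0.9909
σ²_T = sum of item variances + 2·Σcov = 6.096 + 2 × 0.9909 = 8.0778
α = (3/2)·(1 − 6.096/8.0778) = 0.368

α = 0.368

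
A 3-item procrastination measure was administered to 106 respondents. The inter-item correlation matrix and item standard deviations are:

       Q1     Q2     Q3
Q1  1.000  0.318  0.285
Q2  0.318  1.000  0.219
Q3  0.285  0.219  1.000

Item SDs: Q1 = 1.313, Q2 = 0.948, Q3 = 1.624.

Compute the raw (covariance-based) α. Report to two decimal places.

α = 0.51

Σσ²ᵢ = 1.313² + 0.948² + 1.624² = 5.2600
Covariances σ_ij = r_ij · s_i · s_j:
  σ(Q1,Q2) = 0.318 × 1.313 × 0.948 = 0.3958
  σ(Q1,Q3) = 0.285 × 1.313 × 1.624 = 0.6077
  σ(Q2,Q3) = 0.219 × 0.948 × 1.624 = 0.3372
σ²_T = Σσ²ᵢ + 2·Σσ_ij = 5.2600 + 2 × 1.3407 = 7.9414
α = (3/2)·(1 − 5.2600/7.9414) = 0.51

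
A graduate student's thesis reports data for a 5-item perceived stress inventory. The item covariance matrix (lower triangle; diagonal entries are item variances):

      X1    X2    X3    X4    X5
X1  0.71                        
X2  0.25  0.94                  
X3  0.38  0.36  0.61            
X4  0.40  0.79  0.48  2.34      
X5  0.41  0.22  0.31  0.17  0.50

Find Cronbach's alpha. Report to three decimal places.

ΣVar(i) = 0.71 + 0.94 + 0.61 + 2.34 + 0.50 = 5.10
Sum of off-diagonal covariances = 3.77
σ²_T = 5.10 + 2 × 3.77 = 12.64
α = (k/(k−1))·(1 − ΣVar(i)/σ²_T) = (5/4)·(1 − 5.10/12.64) = 0.746

α = 0.746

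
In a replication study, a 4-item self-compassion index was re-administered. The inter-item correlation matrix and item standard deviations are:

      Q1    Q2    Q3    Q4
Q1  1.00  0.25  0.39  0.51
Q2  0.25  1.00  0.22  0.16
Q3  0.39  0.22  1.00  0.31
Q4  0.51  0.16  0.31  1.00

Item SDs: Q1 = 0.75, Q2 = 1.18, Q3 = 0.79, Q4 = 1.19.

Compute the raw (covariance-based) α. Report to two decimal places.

Σσ²ᵢ = 0.75² + 1.18² + 0.79² + 1.19² = 3.9951
Covariances σ_ij = r_ij · s_i · s_j:
  σ(Q1,Q2) = 0.25 × 0.75 × 1.18 = 0.2213
  σ(Q1,Q3) = 0.39 × 0.75 × 0.79 = 0.2311
  σ(Q1,Q4) = 0.51 × 0.75 × 1.19 = 0.4552
  σ(Q2,Q3) = 0.22 × 1.18 × 0.79 = 0.2051
  σ(Q2,Q4) = 0.16 × 1.18 × 1.19 = 0.2247
  σ(Q3,Q4) = 0.31 × 0.79 × 1.19 = 0.2914
σ²_T = Σσ²ᵢ + 2·Σσ_ij = 3.9951 + 2 × 1.6288 = 7.2527
α = (4/3)·(1 − 3.9951/7.2527) = 0.60

α = 0.60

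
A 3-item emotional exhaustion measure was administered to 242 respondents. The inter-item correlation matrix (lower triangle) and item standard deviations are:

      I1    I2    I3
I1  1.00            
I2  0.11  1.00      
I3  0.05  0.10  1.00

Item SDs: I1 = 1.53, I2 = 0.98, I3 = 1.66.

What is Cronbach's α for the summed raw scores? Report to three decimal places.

Cronbach's α = 0.196

Σσ²ᵢ = 1.53² + 0.98² + 1.66² = 6.0569
Covariances σ_ij = r_ij · s_i · s_j:
  σ(I1,I2) = 0.11 × 1.53 × 0.98 = 0.1649
  σ(I1,I3) = 0.05 × 1.53 × 1.66 = 0.1270
  σ(I2,I3) = 0.10 × 0.98 × 1.66 = 0.1627
σ²_T = Σσ²ᵢ + 2·Σσ_ij = 6.0569 + 2 × 0.4546 = 6.9661
α = (3/2)·(1 − 6.0569/6.9661) = 0.196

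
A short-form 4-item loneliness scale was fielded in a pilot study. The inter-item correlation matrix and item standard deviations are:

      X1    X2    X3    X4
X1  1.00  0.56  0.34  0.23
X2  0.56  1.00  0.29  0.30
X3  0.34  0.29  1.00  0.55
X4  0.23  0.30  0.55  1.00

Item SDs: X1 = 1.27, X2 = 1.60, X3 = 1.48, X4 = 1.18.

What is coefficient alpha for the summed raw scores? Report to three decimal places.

Σσ²ᵢ = 1.27² + 1.60² + 1.48² + 1.18² = 7.7557
Covariances σ_ij = r_ij · s_i · s_j:
  σ(X1,X2) = 0.56 × 1.27 × 1.60 = 1.1379
  σ(X1,X3) = 0.34 × 1.27 × 1.48 = 0.6391
  σ(X1,X4) = 0.23 × 1.27 × 1.18 = 0.3447
  σ(X2,X3) = 0.29 × 1.60 × 1.48 = 0.6867
  σ(X2,X4) = 0.30 × 1.60 × 1.18 = 0.5664
  σ(X3,X4) = 0.55 × 1.48 × 1.18 = 0.9605
σ²_T = Σσ²ᵢ + 2·Σσ_ij = 7.7557 + 2 × 4.3353 = 16.4263
α = (4/3)·(1 − 7.7557/16.4263) = 0.704

coefficient alpha = 0.704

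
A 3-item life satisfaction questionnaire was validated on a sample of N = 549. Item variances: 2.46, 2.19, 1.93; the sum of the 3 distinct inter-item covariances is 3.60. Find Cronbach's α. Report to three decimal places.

Σσᵢ² = 2.46 + 2.19 + 1.93 = 6.58
Sum of distinct covariances = 3.60
Var(T) = Σσᵢ² + 2·Σcov = 6.58 + 2 × 3.60 = 13.78
α = (3/2)·(1 − 6.58/13.78) = 0.784

α = 0.784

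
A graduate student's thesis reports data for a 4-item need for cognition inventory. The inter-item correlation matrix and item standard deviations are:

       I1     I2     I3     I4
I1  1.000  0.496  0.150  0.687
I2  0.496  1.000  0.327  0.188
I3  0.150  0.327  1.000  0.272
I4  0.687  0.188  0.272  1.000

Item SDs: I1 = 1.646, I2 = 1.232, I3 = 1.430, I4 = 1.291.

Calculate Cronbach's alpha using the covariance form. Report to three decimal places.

Σσ²ᵢ = 1.646² + 1.232² + 1.430² + 1.291² = 7.9387
Covariances σ_ij = r_ij · s_i · s_j:
  σ(I1,I2) = 0.496 × 1.646 × 1.232 = 1.0058
  σ(I1,I3) = 0.150 × 1.646 × 1.430 = 0.3531
  σ(I1,I4) = 0.687 × 1.646 × 1.291 = 1.4599
  σ(I2,I3) = 0.327 × 1.232 × 1.430 = 0.5761
  σ(I2,I4) = 0.188 × 1.232 × 1.291 = 0.2990
  σ(I3,I4) = 0.272 × 1.430 × 1.291 = 0.5021
σ²_T = Σσ²ᵢ + 2·Σσ_ij = 7.9387 + 2 × 4.1960 = 16.3307
α = (4/3)·(1 − 7.9387/16.3307) = 0.685

Cronbach's alpha = 0.685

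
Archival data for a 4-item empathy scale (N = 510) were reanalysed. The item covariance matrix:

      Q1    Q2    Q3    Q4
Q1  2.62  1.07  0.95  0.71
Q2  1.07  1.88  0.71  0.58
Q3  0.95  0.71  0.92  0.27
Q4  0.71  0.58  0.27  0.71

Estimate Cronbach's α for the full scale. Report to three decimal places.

Cronbach's α = 0.778

Σσᵢ² = 2.62 + 1.88 + 0.92 + 0.71 = 6.13
Sum of the distinct covariances = 4.29
total variance = 6.13 + 2 × 4.29 = 14.71
α = (k/(k−1))·(1 − Σσᵢ²/total variance) = (4/3)·(1 − 6.13/14.71) = 0.778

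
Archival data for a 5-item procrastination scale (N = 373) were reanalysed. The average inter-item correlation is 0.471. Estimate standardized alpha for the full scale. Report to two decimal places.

α = 0.82

Standardized α = k·r̄ / (1 + (k−1)·r̄) = 5 × 0.471 / (1 + 4 × 0.471)
  = 2.3550 / 2.8840 = 0.82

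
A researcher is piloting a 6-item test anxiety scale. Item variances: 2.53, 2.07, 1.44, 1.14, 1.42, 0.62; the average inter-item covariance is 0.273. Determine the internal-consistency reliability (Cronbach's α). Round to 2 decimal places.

Σσᵢ² = 2.53 + 2.07 + 1.44 + 1.14 + 1.42 + 0.62 = 9.22
Sum of the 15 distinct covariances = 15 × 0.273 = 4.095
total variance = Σσᵢ² + 2·Σcov = 9.22 + 2 × 4.095 = 17.410
α = (6/5)·(1 − 9.22/17.410) = 0.56

α = 0.56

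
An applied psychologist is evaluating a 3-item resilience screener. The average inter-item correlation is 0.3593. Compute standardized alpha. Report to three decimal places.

α = 0.627

Standardized α = k·r̄ / (1 + (k−1)·r̄) = 3 × 0.3593 / (1 + 2 × 0.3593)
  = 1.0779 / 1.7186 = 0.627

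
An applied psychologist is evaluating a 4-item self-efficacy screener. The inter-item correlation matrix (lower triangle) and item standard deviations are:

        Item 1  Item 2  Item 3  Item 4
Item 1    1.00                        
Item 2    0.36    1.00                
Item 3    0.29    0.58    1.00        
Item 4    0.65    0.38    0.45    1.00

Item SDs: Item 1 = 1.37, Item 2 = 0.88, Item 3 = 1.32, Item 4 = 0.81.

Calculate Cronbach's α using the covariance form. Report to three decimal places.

Σσ²ᵢ = 1.37² + 0.88² + 1.32² + 0.81² = 5.0498
Covariances σ_ij = r_ij · s_i · s_j:
  σ(Item 1,Item 2) = 0.36 × 1.37 × 0.88 = 0.4340
  σ(Item 1,Item 3) = 0.29 × 1.37 × 1.32 = 0.5244
  σ(Item 1,Item 4) = 0.65 × 1.37 × 0.81 = 0.7213
  σ(Item 2,Item 3) = 0.58 × 0.88 × 1.32 = 0.6737
  σ(Item 2,Item 4) = 0.38 × 0.88 × 0.81 = 0.2709
  σ(Item 3,Item 4) = 0.45 × 1.32 × 0.81 = 0.4811
σ²_T = Σσ²ᵢ + 2·Σσ_ij = 5.0498 + 2 × 3.1054 = 11.2606
α = (4/3)·(1 − 5.0498/11.2606) = 0.735

α = 0.735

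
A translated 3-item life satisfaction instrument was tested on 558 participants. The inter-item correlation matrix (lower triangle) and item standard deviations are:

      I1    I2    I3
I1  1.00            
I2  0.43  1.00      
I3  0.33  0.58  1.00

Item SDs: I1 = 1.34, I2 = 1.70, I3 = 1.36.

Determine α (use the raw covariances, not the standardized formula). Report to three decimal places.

α = 0.708

Σσ²ᵢ = 1.34² + 1.70² + 1.36² = 6.5352
Covariances σ_ij = r_ij · s_i · s_j:
  σ(I1,I2) = 0.43 × 1.34 × 1.70 = 0.9795
  σ(I1,I3) = 0.33 × 1.34 × 1.36 = 0.6014
  σ(I2,I3) = 0.58 × 1.70 × 1.36 = 1.3410
σ²_T = Σσ²ᵢ + 2·Σσ_ij = 6.5352 + 2 × 2.9219 = 12.3790
α = (3/2)·(1 − 6.5352/12.3790) = 0.708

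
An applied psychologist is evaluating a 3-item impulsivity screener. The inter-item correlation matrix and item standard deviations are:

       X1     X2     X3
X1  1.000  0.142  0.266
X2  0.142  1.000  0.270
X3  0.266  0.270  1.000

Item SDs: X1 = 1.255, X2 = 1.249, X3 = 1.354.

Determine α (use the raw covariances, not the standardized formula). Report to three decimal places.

α = 0.469

Σσ²ᵢ = 1.255² + 1.249² + 1.354² = 4.9683
Covariances σ_ij = r_ij · s_i · s_j:
  σ(X1,X2) = 0.142 × 1.255 × 1.249 = 0.2226
  σ(X1,X3) = 0.266 × 1.255 × 1.354 = 0.4520
  σ(X2,X3) = 0.270 × 1.249 × 1.354 = 0.4566
σ²_T = Σσ²ᵢ + 2·Σσ_ij = 4.9683 + 2 × 1.1312 = 7.2307
α = (3/2)·(1 − 4.9683/7.2307) = 0.469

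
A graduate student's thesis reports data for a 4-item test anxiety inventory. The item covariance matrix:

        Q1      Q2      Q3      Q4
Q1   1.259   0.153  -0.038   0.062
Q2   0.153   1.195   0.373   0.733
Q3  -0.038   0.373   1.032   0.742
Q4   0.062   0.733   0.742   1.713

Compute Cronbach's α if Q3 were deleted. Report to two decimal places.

Cronbach's α = 0.47

Remaining items: Q1, Q2, Q4 (k = 3).
ΣVar(i) = 1.259 + 1.195 + 1.713 = 4.167
σ²_total = 4.167 + 2 × 0.948 = 6.063
α (item deleted) = (3/2)·(1 − 4.167/6.063) = 0.47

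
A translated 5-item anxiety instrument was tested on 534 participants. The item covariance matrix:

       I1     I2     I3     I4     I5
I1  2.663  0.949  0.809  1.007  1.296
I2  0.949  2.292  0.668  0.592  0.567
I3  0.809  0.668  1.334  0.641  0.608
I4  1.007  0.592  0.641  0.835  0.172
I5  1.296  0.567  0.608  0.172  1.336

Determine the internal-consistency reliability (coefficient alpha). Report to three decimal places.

coefficient alpha = 0.792

Σσᵢ² = 2.663 + 2.292 + 1.334 + 0.835 + 1.336 = 8.460
Σ_{i<j} σ_ij = 7.309
σ²_T = 8.460 + 2 × 7.309 = 23.078
α = (k/(k−1))·(1 − Σσᵢ²/σ²_T) = (5/4)·(1 − 8.460/23.078) = 0.792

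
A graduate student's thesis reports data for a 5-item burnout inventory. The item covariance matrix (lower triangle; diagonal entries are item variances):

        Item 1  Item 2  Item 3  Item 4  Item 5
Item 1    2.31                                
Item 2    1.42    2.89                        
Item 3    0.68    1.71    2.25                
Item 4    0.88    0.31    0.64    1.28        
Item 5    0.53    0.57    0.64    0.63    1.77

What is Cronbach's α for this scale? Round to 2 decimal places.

sum of item variances = 2.31 + 2.89 + 2.25 + 1.28 + 1.77 = 10.50
Σ_{i<j} σ_ij = 8.01
σ²_total = 10.50 + 2 × 8.01 = 26.52
α = (k/(k−1))·(1 − sum of item variances/σ²_total) = (5/4)·(1 − 10.50/26.52) = 0.76

α = 0.76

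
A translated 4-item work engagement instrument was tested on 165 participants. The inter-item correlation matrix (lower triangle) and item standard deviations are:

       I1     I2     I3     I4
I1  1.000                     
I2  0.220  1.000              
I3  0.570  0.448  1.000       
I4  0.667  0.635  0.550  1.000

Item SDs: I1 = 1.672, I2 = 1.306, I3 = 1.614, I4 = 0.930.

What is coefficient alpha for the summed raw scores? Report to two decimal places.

Σσ²ᵢ = 1.672² + 1.306² + 1.614² + 0.930² = 7.9711
Covariances σ_ij = r_ij · s_i · s_j:
  σ(I1,I2) = 0.220 × 1.672 × 1.306 = 0.4804
  σ(I1,I3) = 0.570 × 1.672 × 1.614 = 1.5382
  σ(I1,I4) = 0.667 × 1.672 × 0.930 = 1.0372
  σ(I2,I3) = 0.448 × 1.306 × 1.614 = 0.9443
  σ(I2,I4) = 0.635 × 1.306 × 0.930 = 0.7713
  σ(I3,I4) = 0.550 × 1.614 × 0.930 = 0.8256
σ²_T = Σσ²ᵢ + 2·Σσ_ij = 7.9711 + 2 × 5.5970 = 19.1651
α = (4/3)·(1 − 7.9711/19.1651) = 0.78

α = 0.78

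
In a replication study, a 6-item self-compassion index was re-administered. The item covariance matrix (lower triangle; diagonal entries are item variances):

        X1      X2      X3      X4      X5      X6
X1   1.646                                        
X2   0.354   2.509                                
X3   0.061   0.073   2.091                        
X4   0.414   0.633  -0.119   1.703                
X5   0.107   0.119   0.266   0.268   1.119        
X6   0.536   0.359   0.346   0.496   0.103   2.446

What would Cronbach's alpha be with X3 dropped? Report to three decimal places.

Remaining items: X1, X2, X4, X5, X6 (k = 5).
Σσᵢ² = 1.646 + 2.509 + 1.703 + 1.119 + 2.446 = 9.423
Var(T) = 9.423 + 2 × 3.389 = 16.201
α (item deleted) = (5/4)·(1 − 9.423/16.201) = 0.523

Cronbach's alpha = 0.523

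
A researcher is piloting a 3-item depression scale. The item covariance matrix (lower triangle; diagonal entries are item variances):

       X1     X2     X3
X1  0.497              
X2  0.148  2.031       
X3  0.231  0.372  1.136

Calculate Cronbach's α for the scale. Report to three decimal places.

Cronbach's α = 0.436

Σσᵢ² = 0.497 + 2.031 + 1.136 = 3.664
Sum of the distinct covariances = 0.751
Var(T) = 3.664 + 2 × 0.751 = 5.166
α = (k/(k−1))·(1 − Σσᵢ²/Var(T)) = (3/2)·(1 − 3.664/5.166) = 0.436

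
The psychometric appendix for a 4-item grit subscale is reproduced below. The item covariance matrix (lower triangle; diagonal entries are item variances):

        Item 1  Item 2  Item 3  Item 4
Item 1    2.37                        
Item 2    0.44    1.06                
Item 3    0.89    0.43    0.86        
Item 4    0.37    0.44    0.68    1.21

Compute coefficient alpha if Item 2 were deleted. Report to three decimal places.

Remaining items: Item 1, Item 3, Item 4 (k = 3).
ΣVar(i) = 2.37 + 0.86 + 1.21 = 4.44
σ²_T = 4.44 + 2 × 1.94 = 8.32
α (item deleted) = (3/2)·(1 − 4.44/8.32) = 0.700

coefficient alpha = 0.700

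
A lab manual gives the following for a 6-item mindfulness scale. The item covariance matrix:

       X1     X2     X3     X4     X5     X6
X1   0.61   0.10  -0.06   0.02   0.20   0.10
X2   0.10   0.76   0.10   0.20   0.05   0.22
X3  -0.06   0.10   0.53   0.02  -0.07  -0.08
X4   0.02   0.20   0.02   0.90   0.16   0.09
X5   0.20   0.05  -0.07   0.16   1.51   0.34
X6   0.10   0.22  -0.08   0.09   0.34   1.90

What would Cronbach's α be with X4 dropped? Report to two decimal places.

Remaining items: X1, X2, X3, X5, X6 (k = 5).
Σσᵢ² = 0.61 + 0.76 + 0.53 + 1.51 + 1.90 = 5.31
σ²_total = 5.31 + 2 × 0.90 = 7.11
α (item deleted) = (5/4)·(1 − 5.31/7.11) = 0.32

Cronbach's α = 0.32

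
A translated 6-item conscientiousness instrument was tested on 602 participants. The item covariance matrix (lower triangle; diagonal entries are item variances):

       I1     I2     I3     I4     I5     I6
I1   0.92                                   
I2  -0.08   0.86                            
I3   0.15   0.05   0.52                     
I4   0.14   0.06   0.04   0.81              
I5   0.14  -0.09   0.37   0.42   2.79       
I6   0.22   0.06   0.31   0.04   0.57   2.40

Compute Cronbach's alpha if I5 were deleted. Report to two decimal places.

Remaining items: I1, I2, I3, I4, I6 (k = 5).
Σσᵢ² = 0.92 + 0.86 + 0.52 + 0.81 + 2.40 = 5.51
σ²_total = 5.51 + 2 × 0.99 = 7.49
α (item deleted) = (5/4)·(1 − 5.51/7.49) = 0.33

α = 0.33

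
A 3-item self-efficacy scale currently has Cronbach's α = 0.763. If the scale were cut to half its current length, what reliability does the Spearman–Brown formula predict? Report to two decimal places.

Length factor m = 1/2
α' = m·α / (1 − (1−m)·α)
   = 1/2 × 0.763 / (1 − (1 − 1/2) × 0.763)
   = 0.3815 / 0.6185 = 0.62

predicted reliability = 0.62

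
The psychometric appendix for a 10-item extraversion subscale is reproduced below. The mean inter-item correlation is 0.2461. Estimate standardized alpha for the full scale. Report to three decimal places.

Standardized α = k·r̄ / (1 + (k−1)·r̄) = 10 × 0.2461 / (1 + 9 × 0.2461)
  = 2.4610 / 3.2149 = 0.765

standardized alpha = 0.765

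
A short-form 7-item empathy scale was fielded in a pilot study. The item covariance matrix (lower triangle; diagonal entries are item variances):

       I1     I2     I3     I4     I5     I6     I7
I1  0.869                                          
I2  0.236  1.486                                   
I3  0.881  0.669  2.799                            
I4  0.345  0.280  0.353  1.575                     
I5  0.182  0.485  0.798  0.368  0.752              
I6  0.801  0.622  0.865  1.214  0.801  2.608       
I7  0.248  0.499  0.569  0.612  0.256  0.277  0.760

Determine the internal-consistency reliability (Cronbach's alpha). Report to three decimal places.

Σσᵢ² = 0.869 + 1.486 + 2.799 + 1.575 + 0.752 + 2.608 + 0.760 = 10.849
Sum of the distinct covariances = 11.361
total variance = 10.849 + 2 × 11.361 = 33.571
α = (k/(k−1))·(1 − Σσᵢ²/total variance) = (7/6)·(1 − 10.849/33.571) = 0.790

α = 0.790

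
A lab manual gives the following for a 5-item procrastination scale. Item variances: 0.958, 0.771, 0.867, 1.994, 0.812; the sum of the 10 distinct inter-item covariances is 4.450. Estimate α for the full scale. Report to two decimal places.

sum of item variances = 0.958 + 0.771 + 0.867 + 1.994 + 0.812 = 5.402
Sum of distinct covariances = 4.450
σ²_total = sum of item variances + 2·Σcov = 5.402 + 2 × 4.450 = 14.302
α = (5/4)·(1 − 5.402/14.302) = 0.78

α = 0.78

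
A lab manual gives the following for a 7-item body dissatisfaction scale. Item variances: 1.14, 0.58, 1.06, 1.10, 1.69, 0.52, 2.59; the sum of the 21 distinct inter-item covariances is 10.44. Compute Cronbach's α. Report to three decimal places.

sum of item variances = 1.14 + 0.58 + 1.06 + 1.10 + 1.69 + 0.52 + 2.59 = 8.68
Sum of distinct covariances = 10.44
σ²_T = sum of item variances + 2·Σcov = 8.68 + 2 × 10.44 = 29.56
α = (7/6)·(1 − 8.68/29.56) = 0.824

α = 0.824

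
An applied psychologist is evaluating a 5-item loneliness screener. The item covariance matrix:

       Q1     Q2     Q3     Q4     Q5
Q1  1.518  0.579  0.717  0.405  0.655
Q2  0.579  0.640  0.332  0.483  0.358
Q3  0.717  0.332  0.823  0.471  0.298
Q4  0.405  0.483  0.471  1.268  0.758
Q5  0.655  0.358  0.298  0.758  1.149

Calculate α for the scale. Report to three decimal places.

Σσᵢ² = 1.518 + 0.640 + 0.823 + 1.268 + 1.149 = 5.398
Σ_{i<j} σ_ij = 5.056
total variance = 5.398 + 2 × 5.056 = 15.510
α = (k/(k−1))·(1 − Σσᵢ²/total variance) = (5/4)·(1 − 5.398/15.510) = 0.815

α = 0.815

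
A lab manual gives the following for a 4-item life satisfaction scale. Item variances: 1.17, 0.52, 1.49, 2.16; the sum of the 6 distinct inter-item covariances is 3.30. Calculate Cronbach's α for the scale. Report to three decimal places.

α = 0.737

Σσ²ᵢ = 1.17 + 0.52 + 1.49 + 2.16 = 5.34
Sum of distinct covariances = 3.30
σ²_total = Σσ²ᵢ + 2·Σcov = 5.34 + 2 × 3.30 = 11.94
α = (4/3)·(1 − 5.34/11.94) = 0.737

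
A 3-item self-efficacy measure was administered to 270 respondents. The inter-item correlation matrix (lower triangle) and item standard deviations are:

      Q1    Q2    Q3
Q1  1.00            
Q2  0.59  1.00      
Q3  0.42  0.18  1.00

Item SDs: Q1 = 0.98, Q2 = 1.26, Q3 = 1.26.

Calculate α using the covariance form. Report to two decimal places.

α = 0.64

Σσ²ᵢ = 0.98² + 1.26² + 1.26² = 4.1356
Covariances σ_ij = r_ij · s_i · s_j:
  σ(Q1,Q2) = 0.59 × 0.98 × 1.26 = 0.7285
  σ(Q1,Q3) = 0.42 × 0.98 × 1.26 = 0.5186
  σ(Q2,Q3) = 0.18 × 1.26 × 1.26 = 0.2858
σ²_T = Σσ²ᵢ + 2·Σσ_ij = 4.1356 + 2 × 1.5329 = 7.2014
α = (3/2)·(1 − 4.1356/7.2014) = 0.64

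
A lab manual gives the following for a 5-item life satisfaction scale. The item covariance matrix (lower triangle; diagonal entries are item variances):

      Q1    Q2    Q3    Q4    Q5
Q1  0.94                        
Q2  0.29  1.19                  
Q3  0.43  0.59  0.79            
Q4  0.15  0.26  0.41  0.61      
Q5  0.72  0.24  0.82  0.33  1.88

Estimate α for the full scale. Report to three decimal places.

α = 0.763

ΣVar(i) = 0.94 + 1.19 + 0.79 + 0.61 + 1.88 = 5.41
Sum of off-diagonal covariances = 4.24
total variance = 5.41 + 2 × 4.24 = 13.89
α = (k/(k−1))·(1 − ΣVar(i)/total variance) = (5/4)·(1 − 5.41/13.89) = 0.763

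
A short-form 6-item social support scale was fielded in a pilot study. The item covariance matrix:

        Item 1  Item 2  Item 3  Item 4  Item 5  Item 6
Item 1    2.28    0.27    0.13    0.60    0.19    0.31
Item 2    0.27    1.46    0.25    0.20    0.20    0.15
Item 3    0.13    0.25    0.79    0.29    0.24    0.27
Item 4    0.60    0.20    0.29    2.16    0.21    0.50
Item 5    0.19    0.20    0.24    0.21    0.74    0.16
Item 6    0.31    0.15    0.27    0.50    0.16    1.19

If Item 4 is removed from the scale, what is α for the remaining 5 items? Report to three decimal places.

Remaining items: Item 1, Item 2, Item 3, Item 5, Item 6 (k = 5).
Σσ²ᵢ = 2.28 + 1.46 + 0.79 + 0.74 + 1.19 = 6.46
σ²_total = 6.46 + 2 × 2.17 = 10.80
α (item deleted) = (5/4)·(1 − 6.46/10.80) = 0.502

α = 0.502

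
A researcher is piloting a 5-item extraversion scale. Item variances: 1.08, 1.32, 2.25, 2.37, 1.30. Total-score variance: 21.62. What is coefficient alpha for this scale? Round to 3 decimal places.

ΣVar(i) = 1.08 + 1.32 + 2.25 + 2.37 + 1.30 = 8.32
α = (k/(k−1))·(1 − ΣVar(i)/total variance) = (5/4)·(1 − 8.32/21.62) = 0.769

coefficient alpha = 0.769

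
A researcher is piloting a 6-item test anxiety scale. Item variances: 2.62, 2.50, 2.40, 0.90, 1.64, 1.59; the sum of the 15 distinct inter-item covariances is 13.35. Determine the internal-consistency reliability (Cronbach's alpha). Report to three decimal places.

Cronbach's alpha = 0.835

Σσᵢ² = 2.62 + 2.50 + 2.40 + 0.90 + 1.64 + 1.59 = 11.65
Sum of distinct covariances = 13.35
total variance = Σσᵢ² + 2·Σcov = 11.65 + 2 × 13.35 = 38.35
α = (6/5)·(1 − 11.65/38.35) = 0.835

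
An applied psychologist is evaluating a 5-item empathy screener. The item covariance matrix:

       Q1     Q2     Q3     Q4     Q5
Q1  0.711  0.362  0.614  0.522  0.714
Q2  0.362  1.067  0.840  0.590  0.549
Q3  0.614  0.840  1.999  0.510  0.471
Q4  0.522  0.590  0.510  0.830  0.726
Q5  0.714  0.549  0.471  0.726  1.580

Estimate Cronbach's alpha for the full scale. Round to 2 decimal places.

Cronbach's alpha = 0.82

ΣVar(i) = 0.711 + 1.067 + 1.999 + 0.830 + 1.580 = 6.187
Σ_{i<j} σ_ij = 5.898
σ²_total = 6.187 + 2 × 5.898 = 17.983
α = (k/(k−1))·(1 − ΣVar(i)/σ²_total) = (5/4)·(1 − 6.187/17.983) = 0.82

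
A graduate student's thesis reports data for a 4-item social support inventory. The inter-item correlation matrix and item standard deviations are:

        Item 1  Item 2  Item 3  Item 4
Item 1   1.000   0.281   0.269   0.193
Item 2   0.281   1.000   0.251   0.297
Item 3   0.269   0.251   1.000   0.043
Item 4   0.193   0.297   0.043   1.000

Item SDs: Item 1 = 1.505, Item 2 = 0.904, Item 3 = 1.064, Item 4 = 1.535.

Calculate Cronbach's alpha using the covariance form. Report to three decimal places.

Σσ²ᵢ = 1.505² + 0.904² + 1.064² + 1.535² = 6.5706
Covariances σ_ij = r_ij · s_i · s_j:
  σ(Item 1,Item 2) = 0.281 × 1.505 × 0.904 = 0.3823
  σ(Item 1,Item 3) = 0.269 × 1.505 × 1.064 = 0.4308
  σ(Item 1,Item 4) = 0.193 × 1.505 × 1.535 = 0.4459
  σ(Item 2,Item 3) = 0.251 × 0.904 × 1.064 = 0.2414
  σ(Item 2,Item 4) = 0.297 × 0.904 × 1.535 = 0.4121
  σ(Item 3,Item 4) = 0.043 × 1.064 × 1.535 = 0.0702
σ²_T = Σσ²ᵢ + 2·Σσ_ij = 6.5706 + 2 × 1.9827 = 10.5360
α = (4/3)·(1 − 6.5706/10.5360) = 0.502

α = 0.502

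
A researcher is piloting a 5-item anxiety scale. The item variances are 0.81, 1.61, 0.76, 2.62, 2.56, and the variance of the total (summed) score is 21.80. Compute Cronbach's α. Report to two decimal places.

α = 0.77

Σσ²ᵢ = 0.81 + 1.61 + 0.76 + 2.62 + 2.56 = 8.36
α = (k/(k−1))·(1 − Σσ²ᵢ/σ²_total) = (5/4)·(1 − 8.36/21.80) = 0.77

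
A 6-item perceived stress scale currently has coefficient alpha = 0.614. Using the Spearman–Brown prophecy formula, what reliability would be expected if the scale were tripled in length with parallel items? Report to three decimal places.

predicted reliability = 0.827

Length factor m = 3
α' = m·α / (1 + (m−1)·α)
   = 3 × 0.614 / (1 + (3 − 1) × 0.614)
   = 1.8420 / 2.2280 = 0.827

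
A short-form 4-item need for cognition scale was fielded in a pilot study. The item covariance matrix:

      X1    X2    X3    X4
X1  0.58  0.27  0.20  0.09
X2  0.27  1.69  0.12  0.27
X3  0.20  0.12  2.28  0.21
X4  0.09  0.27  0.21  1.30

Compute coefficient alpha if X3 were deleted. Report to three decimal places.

Remaining items: X1, X2, X4 (k = 3).
Σσᵢ² = 0.58 + 1.69 + 1.30 = 3.57
total variance = 3.57 + 2 × 0.63 = 4.83
α (item deleted) = (3/2)·(1 − 3.57/4.83) = 0.391

α = 0.391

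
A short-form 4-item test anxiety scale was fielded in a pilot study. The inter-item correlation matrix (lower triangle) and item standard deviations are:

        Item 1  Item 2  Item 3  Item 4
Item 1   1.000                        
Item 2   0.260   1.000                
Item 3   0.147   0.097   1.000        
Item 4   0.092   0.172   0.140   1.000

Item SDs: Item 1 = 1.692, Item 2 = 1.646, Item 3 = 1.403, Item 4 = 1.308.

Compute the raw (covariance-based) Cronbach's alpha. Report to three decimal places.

Cronbach's alpha = 0.420

Σσ²ᵢ = 1.692² + 1.646² + 1.403² + 1.308² = 9.2515
Covariances σ_ij = r_ij · s_i · s_j:
  σ(Item 1,Item 2) = 0.260 × 1.692 × 1.646 = 0.7241
  σ(Item 1,Item 3) = 0.147 × 1.692 × 1.403 = 0.3490
  σ(Item 1,Item 4) = 0.092 × 1.692 × 1.308 = 0.2036
  σ(Item 2,Item 3) = 0.097 × 1.646 × 1.403 = 0.2240
  σ(Item 2,Item 4) = 0.172 × 1.646 × 1.308 = 0.3703
  σ(Item 3,Item 4) = 0.140 × 1.403 × 1.308 = 0.2569
σ²_T = Σσ²ᵢ + 2·Σσ_ij = 9.2515 + 2 × 2.1279 = 13.5073
α = (4/3)·(1 − 9.2515/13.5073) = 0.420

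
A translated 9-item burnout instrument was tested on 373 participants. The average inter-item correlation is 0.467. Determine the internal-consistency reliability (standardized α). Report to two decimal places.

Standardized α = k·r̄ / (1 + (k−1)·r̄) = 9 × 0.467 / (1 + 8 × 0.467)
  = 4.2030 / 4.7360 = 0.89

α = 0.89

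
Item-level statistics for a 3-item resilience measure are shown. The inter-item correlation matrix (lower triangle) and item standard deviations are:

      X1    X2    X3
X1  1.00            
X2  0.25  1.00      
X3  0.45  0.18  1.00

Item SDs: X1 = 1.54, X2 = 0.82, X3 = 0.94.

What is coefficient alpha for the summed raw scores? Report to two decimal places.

Σσ²ᵢ = 1.54² + 0.82² + 0.94² = 3.9276
Covariances σ_ij = r_ij · s_i · s_j:
  σ(X1,X2) = 0.25 × 1.54 × 0.82 = 0.3157
  σ(X1,X3) = 0.45 × 1.54 × 0.94 = 0.6514
  σ(X2,X3) = 0.18 × 0.82 × 0.94 = 0.1387
σ²_T = Σσ²ᵢ + 2·Σσ_ij = 3.9276 + 2 × 1.1058 = 6.1392
α = (3/2)·(1 − 3.9276/6.1392) = 0.54

coefficient alpha = 0.54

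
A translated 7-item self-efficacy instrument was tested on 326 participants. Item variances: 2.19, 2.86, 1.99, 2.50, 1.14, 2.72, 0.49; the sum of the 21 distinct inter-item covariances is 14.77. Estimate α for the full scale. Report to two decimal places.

α = 0.79

Σσᵢ² = 2.19 + 2.86 + 1.99 + 2.50 + 1.14 + 2.72 + 0.49 = 13.89
Sum of distinct covariances = 14.77
Var(T) = Σσᵢ² + 2·Σcov = 13.89 + 2 × 14.77 = 43.43
α = (7/6)·(1 − 13.89/43.43) = 0.79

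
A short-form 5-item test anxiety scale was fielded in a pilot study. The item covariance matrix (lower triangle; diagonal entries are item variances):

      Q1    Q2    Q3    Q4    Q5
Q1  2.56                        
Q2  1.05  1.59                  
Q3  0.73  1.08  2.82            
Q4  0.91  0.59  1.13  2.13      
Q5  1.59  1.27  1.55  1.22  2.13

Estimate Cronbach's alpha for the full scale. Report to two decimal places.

α = 0.83

Σσ²ᵢ = 2.56 + 1.59 + 2.82 + 2.13 + 2.13 = 11.23
Σ_{i<j} σ_ij = 11.12
σ²_total = 11.23 + 2 × 11.12 = 33.47
α = (k/(k−1))·(1 − Σσ²ᵢ/σ²_total) = (5/4)·(1 − 11.23/33.47) = 0.83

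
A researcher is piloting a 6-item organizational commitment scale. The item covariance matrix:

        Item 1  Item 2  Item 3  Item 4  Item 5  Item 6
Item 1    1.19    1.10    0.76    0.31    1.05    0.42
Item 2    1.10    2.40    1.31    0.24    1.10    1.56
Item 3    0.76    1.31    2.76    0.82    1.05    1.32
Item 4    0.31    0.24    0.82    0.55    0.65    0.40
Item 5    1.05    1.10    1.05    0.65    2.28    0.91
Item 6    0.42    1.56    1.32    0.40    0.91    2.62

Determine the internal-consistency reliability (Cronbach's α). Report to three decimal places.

α = 0.825

ΣVar(i) = 1.19 + 2.40 + 2.76 + 0.55 + 2.28 + 2.62 = 11.80
Sum of the distinct covariances = 13.00
σ²_total = 11.80 + 2 × 13.00 = 37.80
α = (k/(k−1))·(1 − ΣVar(i)/σ²_total) = (6/5)·(1 − 11.80/37.80) = 0.825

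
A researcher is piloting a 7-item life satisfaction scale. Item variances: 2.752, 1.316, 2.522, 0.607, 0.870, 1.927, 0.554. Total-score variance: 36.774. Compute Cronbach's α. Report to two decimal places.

Σσᵢ² = 2.752 + 1.316 + 2.522 + 0.607 + 0.870 + 1.927 + 0.554 = 10.548
α = (k/(k−1))·(1 − Σσᵢ²/σ²_total) = (7/6)·(1 − 10.548/36.774) = 0.83

Cronbach's α = 0.83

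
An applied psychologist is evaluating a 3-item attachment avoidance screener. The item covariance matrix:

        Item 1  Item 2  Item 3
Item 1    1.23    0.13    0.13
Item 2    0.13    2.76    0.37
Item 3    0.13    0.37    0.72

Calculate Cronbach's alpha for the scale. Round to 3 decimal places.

sum of item variances = 1.23 + 2.76 + 0.72 = 4.71
Σ_{i<j} σ_ij = 0.63
σ²_total = 4.71 + 2 × 0.63 = 5.97
α = (k/(k−1))·(1 − sum of item variances/σ²_total) = (3/2)·(1 − 4.71/5.97) = 0.317

Cronbach's alpha = 0.317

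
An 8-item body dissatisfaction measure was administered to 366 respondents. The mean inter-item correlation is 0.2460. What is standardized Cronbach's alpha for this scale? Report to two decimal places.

α = 0.72

Standardized α = k·r̄ / (1 + (k−1)·r̄) = 8 × 0.2460 / (1 + 7 × 0.2460)
  = 1.9680 / 2.7220 = 0.72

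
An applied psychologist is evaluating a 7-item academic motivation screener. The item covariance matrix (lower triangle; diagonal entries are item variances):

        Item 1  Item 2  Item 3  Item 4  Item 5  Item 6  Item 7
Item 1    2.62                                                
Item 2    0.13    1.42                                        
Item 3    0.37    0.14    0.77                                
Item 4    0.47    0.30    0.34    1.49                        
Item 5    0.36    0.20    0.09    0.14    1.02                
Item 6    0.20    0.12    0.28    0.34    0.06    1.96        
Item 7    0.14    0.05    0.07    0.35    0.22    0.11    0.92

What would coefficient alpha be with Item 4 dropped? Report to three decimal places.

coefficient alpha = 0.442

Remaining items: Item 1, Item 2, Item 3, Item 5, Item 6, Item 7 (k = 6).
Σσᵢ² = 2.62 + 1.42 + 0.77 + 1.02 + 1.96 + 0.92 = 8.71
σ²_T = 8.71 + 2 × 2.54 = 13.79
α (item deleted) = (6/5)·(1 − 8.71/13.79) = 0.442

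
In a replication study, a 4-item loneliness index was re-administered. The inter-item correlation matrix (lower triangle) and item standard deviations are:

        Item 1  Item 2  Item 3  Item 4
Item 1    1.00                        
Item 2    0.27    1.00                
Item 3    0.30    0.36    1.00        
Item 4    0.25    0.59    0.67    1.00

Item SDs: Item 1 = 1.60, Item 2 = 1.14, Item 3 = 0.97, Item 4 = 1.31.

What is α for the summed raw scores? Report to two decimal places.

α = 0.70

Σσ²ᵢ = 1.60² + 1.14² + 0.97² + 1.31² = 6.5166
Covariances σ_ij = r_ij · s_i · s_j:
  σ(Item 1,Item 2) = 0.27 × 1.60 × 1.14 = 0.4925
  σ(Item 1,Item 3) = 0.30 × 1.60 × 0.97 = 0.4656
  σ(Item 1,Item 4) = 0.25 × 1.60 × 1.31 = 0.5240
  σ(Item 2,Item 3) = 0.36 × 1.14 × 0.97 = 0.3981
  σ(Item 2,Item 4) = 0.59 × 1.14 × 1.31 = 0.8811
  σ(Item 3,Item 4) = 0.67 × 0.97 × 1.31 = 0.8514
σ²_T = Σσ²ᵢ + 2·Σσ_ij = 6.5166 + 2 × 3.6127 = 13.7420
α = (4/3)·(1 − 6.5166/13.7420) = 0.70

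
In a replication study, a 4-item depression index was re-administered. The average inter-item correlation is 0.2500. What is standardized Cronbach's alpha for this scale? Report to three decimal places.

standardized Cronbach's alpha = 0.571

Standardized α = k·r̄ / (1 + (k−1)·r̄) = 4 × 0.2500 / (1 + 3 × 0.2500)
  = 1.0000 / 1.7500 = 0.571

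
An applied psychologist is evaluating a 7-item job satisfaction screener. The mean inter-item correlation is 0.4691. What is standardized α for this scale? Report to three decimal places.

standardized α = 0.861

Standardized α = k·r̄ / (1 + (k−1)·r̄) = 7 × 0.4691 / (1 + 6 × 0.4691)
  = 3.2837 / 3.8146 = 0.861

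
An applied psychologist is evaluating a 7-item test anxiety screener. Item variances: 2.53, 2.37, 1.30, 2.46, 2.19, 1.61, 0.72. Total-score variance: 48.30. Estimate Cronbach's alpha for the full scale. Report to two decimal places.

ΣVar(i) = 2.53 + 2.37 + 1.30 + 2.46 + 2.19 + 1.61 + 0.72 = 13.18
α = (k/(k−1))·(1 − ΣVar(i)/total variance) = (7/6)·(1 − 13.18/48.30) = 0.85

Cronbach's alpha = 0.85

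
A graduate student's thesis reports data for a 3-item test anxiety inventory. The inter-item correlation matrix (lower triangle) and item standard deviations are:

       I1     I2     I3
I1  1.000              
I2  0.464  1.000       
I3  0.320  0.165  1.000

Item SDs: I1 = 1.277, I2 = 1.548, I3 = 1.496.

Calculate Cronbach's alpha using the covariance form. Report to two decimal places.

Σσ²ᵢ = 1.277² + 1.548² + 1.496² = 6.2650
Covariances σ_ij = r_ij · s_i · s_j:
  σ(I1,I2) = 0.464 × 1.277 × 1.548 = 0.9172
  σ(I1,I3) = 0.320 × 1.277 × 1.496 = 0.6113
  σ(I2,I3) = 0.165 × 1.548 × 1.496 = 0.3821
σ²_T = Σσ²ᵢ + 2·Σσ_ij = 6.2650 + 2 × 1.9106 = 10.0862
α = (3/2)·(1 − 6.2650/10.0862) = 0.57

α = 0.57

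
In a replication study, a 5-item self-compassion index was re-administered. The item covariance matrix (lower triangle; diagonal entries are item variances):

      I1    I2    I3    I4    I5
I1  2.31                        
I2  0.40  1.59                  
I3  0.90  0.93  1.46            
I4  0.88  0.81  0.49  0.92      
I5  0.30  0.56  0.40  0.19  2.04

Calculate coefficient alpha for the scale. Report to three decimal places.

ΣVar(i) = 2.31 + 1.59 + 1.46 + 0.92 + 2.04 = 8.32
Σ_{i<j} σ_ij = 5.86
σ²_total = 8.32 + 2 × 5.86 = 20.04
α = (k/(k−1))·(1 − ΣVar(i)/σ²_total) = (5/4)·(1 − 8.32/20.04) = 0.731

α = 0.731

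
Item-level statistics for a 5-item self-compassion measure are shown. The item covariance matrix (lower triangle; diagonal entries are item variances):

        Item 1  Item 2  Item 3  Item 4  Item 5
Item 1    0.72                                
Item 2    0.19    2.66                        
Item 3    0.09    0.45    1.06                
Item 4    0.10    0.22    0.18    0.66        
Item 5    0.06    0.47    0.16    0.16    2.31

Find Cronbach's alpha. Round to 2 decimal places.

sum of item variances = 0.72 + 2.66 + 1.06 + 0.66 + 2.31 = 7.41
Sum of off-diagonal covariances = 2.08
total variance = 7.41 + 2 × 2.08 = 11.57
α = (k/(k−1))·(1 − sum of item variances/total variance) = (5/4)·(1 − 7.41/11.57) = 0.45

Cronbach's alpha = 0.45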